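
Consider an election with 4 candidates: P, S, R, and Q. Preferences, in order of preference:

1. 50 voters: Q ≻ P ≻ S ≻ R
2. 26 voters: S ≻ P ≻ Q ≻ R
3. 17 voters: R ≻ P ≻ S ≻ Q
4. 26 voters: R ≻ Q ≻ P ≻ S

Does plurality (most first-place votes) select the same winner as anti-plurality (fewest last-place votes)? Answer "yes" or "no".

Plurality — first-place votes: P 0, S 26, R 43, Q 50. Winner: Q.
Anti-plurality — last-place votes: P 0, S 26, R 76, Q 17. Winner: P.
The two methods disagree.

no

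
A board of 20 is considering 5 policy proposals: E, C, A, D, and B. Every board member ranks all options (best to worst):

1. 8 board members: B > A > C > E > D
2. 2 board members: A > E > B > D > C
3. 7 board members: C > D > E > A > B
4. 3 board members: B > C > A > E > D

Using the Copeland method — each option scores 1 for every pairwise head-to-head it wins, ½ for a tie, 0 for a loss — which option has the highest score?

E: beats D; loses to C, A, and B → score 1.
C: beats E and D; ties A; loses to B → score 2.5.
A: beats E and D; ties C; loses to B → score 2.5.
D: loses to E, C, A, and B → score 0.
B: beats E, C, A, and D → score 4.
B has the best pairwise record.

B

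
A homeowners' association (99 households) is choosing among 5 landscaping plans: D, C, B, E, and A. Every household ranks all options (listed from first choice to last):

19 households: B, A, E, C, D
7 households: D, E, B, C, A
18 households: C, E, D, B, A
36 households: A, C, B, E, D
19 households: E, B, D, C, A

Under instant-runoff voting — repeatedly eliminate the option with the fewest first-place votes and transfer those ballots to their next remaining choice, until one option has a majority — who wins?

A

Round 1: D 7, C 18, B 19, E 19, A 36. Eliminate D.
Round 2: C 18, B 19, E 26, A 36. Eliminate C.
Round 3: B 19, E 44, A 36. Eliminate B.
Round 4: E 44, A 55. A has a majority.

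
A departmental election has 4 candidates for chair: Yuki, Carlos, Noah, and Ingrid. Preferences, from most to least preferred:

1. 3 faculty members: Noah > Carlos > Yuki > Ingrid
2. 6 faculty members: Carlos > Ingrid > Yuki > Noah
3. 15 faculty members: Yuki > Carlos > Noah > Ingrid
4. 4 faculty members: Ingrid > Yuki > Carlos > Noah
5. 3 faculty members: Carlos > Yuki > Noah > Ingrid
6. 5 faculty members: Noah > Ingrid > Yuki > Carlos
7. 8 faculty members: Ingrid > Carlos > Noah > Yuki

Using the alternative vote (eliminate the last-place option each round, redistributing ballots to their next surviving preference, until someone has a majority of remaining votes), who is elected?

Round 1: Yuki 15, Carlos 9, Noah 8, Ingrid 12. Eliminate Noah.
Round 2: Yuki 15, Carlos 12, Ingrid 17. Eliminate Carlos.
Round 3: Yuki 21, Ingrid 23. Ingrid has a majority.

Ingrid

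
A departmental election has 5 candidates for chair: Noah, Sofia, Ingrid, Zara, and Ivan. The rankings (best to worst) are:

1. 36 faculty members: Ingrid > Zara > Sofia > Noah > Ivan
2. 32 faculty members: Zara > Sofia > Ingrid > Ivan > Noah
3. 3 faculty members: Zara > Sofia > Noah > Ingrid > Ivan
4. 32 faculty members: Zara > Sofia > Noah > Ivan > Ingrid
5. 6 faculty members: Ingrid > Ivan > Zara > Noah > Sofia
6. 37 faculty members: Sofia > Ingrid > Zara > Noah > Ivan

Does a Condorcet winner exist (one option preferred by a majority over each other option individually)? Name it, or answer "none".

none

Checking pairwise contests:
Sofia beats Noah 140–6.
Zara beats Sofia 109–37.
Sofia beats Ingrid 104–42.
Ingrid beats Zara 79–67.
Noah beats Ivan 108–38.
Every option loses at least one head-to-head, so there is no Condorcet winner.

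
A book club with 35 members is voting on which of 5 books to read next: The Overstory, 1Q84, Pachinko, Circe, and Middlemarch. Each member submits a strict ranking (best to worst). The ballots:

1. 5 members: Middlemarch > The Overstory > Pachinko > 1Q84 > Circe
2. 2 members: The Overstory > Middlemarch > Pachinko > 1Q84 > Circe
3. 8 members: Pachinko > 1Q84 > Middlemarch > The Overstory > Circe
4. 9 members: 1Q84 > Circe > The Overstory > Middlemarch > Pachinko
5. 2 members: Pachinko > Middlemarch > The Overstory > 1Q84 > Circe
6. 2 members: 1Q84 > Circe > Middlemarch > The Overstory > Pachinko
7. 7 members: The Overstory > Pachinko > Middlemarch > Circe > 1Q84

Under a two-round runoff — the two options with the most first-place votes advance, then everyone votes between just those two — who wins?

Pachinko

Round 1 first-place votes: The Overstory 9, 1Q84 11, Pachinko 10, Circe 0, Middlemarch 5.
1Q84 and Pachinko advance.
Runoff: 1Q84 is preferred to Pachinko by 11 voters; Pachinko by 24.
Pachinko wins the runoff.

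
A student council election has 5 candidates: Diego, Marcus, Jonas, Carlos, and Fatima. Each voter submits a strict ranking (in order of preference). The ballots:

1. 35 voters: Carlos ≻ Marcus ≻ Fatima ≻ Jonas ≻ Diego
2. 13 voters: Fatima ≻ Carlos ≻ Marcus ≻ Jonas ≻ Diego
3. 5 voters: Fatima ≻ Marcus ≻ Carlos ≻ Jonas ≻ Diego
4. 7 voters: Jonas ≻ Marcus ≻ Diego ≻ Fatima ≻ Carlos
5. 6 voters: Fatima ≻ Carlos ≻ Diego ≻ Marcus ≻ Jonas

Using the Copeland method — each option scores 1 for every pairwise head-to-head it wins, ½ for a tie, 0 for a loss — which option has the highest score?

Diego: loses to Marcus, Jonas, Carlos, and Fatima → score 0.
Marcus: beats Diego, Jonas, and Fatima; loses to Carlos → score 3.
Jonas: beats Diego; loses to Marcus, Carlos, and Fatima → score 1.
Carlos: beats Diego, Marcus, Jonas, and Fatima → score 4.
Fatima: beats Diego and Jonas; loses to Marcus and Carlos → score 2.
Carlos has the best pairwise record.

Carlos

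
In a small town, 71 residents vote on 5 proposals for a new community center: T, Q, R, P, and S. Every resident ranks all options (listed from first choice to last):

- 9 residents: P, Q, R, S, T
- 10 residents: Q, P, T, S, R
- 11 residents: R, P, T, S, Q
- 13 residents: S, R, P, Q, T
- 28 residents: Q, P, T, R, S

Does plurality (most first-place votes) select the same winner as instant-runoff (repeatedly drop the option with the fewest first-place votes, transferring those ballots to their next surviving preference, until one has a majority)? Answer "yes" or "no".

yes

Plurality — first-place votes: T 0, Q 38, R 11, P 9, S 13. Winner: Q.
Instant-runoff — R1 T 0, Q 38, R 11, P 9, S 13 (Q winner). Winner: Q.
The two methods agree.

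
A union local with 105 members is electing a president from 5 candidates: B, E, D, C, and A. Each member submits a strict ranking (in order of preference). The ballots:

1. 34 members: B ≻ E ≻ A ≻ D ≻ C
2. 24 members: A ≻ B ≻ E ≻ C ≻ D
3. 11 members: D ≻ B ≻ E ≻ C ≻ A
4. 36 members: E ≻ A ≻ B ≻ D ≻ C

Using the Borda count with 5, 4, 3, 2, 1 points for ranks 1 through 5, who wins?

B: 34·5 + 24·4 + 11·4 + 36·3 = 418
E: 34·4 + 24·3 + 11·3 + 36·5 = 421
D: 34·2 + 24·1 + 11·5 + 36·2 = 219
C: 34·1 + 24·2 + 11·2 + 36·1 = 140
A: 34·3 + 24·5 + 11·1 + 36·4 = 377
E has the highest Borda score (421).

E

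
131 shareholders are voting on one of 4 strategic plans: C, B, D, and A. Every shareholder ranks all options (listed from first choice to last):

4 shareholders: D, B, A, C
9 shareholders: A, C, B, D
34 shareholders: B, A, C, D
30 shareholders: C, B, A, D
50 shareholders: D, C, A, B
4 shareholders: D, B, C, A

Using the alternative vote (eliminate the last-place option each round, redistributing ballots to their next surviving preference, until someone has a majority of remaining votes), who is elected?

C

Round 1: C 30, B 34, D 58, A 9. Eliminate A.
Round 2: C 39, B 34, D 58. Eliminate B.
Round 3: C 73, D 58. C has a majority.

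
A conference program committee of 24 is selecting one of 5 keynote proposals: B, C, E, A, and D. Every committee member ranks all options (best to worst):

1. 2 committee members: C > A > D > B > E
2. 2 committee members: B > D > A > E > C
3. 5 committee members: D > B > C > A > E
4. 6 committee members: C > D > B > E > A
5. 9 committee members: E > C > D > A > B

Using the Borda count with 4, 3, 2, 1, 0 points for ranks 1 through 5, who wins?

C

B: 2·1 + 2·4 + 5·3 + 6·2 + 9·0 = 37
C: 2·4 + 2·0 + 5·2 + 6·4 + 9·3 = 69
E: 2·0 + 2·1 + 5·0 + 6·1 + 9·4 = 44
A: 2·3 + 2·2 + 5·1 + 6·0 + 9·1 = 24
D: 2·2 + 2·3 + 5·4 + 6·3 + 9·2 = 66
C has the highest Borda score (69).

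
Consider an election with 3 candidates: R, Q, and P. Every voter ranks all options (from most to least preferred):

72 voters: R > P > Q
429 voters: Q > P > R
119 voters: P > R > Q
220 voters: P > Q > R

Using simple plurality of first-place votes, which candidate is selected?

Q

First-place votes: R 72, Q 429, P 339.
Q has the most first-place votes.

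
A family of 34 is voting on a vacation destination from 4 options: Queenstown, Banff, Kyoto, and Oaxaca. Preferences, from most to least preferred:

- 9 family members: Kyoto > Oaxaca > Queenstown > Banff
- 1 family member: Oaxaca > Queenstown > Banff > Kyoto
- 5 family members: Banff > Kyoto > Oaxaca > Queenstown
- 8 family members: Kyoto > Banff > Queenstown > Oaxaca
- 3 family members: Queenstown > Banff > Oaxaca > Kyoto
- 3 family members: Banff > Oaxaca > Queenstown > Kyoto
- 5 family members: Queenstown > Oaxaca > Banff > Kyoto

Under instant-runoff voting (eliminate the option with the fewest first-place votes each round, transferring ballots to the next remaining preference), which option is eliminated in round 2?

Banff

Round 1: Queenstown 8, Banff 8, Kyoto 17, Oaxaca 1. Eliminate Oaxaca.
Round 2: Queenstown 9, Banff 8, Kyoto 17. Eliminate Banff.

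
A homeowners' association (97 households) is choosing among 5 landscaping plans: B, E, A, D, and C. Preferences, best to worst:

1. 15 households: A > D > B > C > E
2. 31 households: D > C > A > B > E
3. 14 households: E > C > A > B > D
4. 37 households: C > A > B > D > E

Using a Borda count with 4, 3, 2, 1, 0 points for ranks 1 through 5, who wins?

B: 15·2 + 31·1 + 14·1 + 37·2 = 149
E: 15·0 + 31·0 + 14·4 + 37·0 = 56
A: 15·4 + 31·2 + 14·2 + 37·3 = 261
D: 15·3 + 31·4 + 14·0 + 37·1 = 206
C: 15·1 + 31·3 + 14·3 + 37·4 = 298
C has the highest Borda score (298).

C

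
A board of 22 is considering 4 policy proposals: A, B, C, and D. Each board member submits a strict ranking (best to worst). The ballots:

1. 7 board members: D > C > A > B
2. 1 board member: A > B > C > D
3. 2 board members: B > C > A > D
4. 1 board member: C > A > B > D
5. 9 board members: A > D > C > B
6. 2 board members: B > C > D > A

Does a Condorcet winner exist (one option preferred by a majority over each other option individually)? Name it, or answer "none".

Checking pairwise contests:
C beats A 12–10.
A beats B 18–4.
D beats C 16–6.
A beats D 13–9.
Every option loses at least one head-to-head, so there is no Condorcet winner.

none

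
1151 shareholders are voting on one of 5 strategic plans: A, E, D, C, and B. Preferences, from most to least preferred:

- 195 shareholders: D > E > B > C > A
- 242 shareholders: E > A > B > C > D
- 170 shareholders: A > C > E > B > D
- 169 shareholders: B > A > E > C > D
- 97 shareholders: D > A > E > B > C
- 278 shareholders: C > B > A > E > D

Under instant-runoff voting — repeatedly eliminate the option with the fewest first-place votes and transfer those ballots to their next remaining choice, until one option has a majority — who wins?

A

Round 1: A 170, E 242, D 292, C 278, B 169. Eliminate B.
Round 2: A 339, E 242, D 292, C 278. Eliminate E.
Round 3: A 581, D 292, C 278. A has a majority.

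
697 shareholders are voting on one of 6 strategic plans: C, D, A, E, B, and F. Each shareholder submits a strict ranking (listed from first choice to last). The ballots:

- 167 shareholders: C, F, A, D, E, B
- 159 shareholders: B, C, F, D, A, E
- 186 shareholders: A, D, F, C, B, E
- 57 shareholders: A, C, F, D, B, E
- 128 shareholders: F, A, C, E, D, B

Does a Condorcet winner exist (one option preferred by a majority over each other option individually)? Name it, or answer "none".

Checking pairwise contests:
A beats C 371–326.
C beats D 511–186.
F beats A 454–243.
C beats E 697–0.
C beats B 538–159.
C beats F 383–314.
Every option loses at least one head-to-head, so there is no Condorcet winner.

none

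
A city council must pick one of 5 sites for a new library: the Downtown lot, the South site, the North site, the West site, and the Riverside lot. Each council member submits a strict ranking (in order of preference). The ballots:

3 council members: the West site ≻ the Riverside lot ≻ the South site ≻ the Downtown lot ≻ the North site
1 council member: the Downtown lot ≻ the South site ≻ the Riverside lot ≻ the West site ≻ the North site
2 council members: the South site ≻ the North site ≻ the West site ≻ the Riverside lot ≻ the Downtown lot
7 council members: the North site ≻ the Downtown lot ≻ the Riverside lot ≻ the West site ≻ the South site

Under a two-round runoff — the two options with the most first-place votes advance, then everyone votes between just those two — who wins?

Round 1 first-place votes: the Downtown lot 1, the South site 2, the North site 7, the West site 3, the Riverside lot 0.
the North site and the West site advance.
Runoff: the North site is preferred to the West site by 9 voters; the West site by 4.
the North site wins the runoff.

the North site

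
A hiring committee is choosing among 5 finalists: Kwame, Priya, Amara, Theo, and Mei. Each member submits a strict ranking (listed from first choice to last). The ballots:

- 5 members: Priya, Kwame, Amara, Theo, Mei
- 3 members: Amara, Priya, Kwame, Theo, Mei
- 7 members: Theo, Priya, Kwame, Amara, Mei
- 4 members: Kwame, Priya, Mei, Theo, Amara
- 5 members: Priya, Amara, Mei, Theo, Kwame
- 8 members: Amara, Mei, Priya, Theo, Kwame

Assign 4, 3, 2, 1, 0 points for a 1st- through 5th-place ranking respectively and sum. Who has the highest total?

Priya

Kwame: 5·3 + 3·2 + 7·2 + 4·4 + 5·0 + 8·0 = 51
Priya: 5·4 + 3·3 + 7·3 + 4·3 + 5·4 + 8·2 = 98
Amara: 5·2 + 3·4 + 7·1 + 4·0 + 5·3 + 8·4 = 76
Theo: 5·1 + 3·1 + 7·4 + 4·1 + 5·1 + 8·1 = 53
Mei: 5·0 + 3·0 + 7·0 + 4·2 + 5·2 + 8·3 = 42
Priya has the highest Borda score (98).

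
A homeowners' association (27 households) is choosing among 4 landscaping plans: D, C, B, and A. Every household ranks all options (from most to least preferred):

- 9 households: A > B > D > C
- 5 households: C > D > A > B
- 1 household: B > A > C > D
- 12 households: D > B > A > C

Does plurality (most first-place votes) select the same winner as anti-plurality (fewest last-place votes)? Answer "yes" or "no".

no

Plurality — first-place votes: D 12, C 5, B 1, A 9. Winner: D.
Anti-plurality — last-place votes: D 1, C 21, B 5, A 0. Winner: A.
The two methods disagree.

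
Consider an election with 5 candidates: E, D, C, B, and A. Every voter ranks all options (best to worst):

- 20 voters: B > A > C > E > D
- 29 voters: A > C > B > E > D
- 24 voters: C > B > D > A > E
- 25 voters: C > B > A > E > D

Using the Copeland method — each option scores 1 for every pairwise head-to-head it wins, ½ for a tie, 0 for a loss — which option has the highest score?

C

E: beats D; loses to C, B, and A → score 1.
D: loses to E, C, B, and A → score 0.
C: beats E, D, and B; ties A → score 3.5.
B: beats E, D, and A; loses to C → score 3.
A: beats E and D; ties C; loses to B → score 2.5.
C has the best pairwise record.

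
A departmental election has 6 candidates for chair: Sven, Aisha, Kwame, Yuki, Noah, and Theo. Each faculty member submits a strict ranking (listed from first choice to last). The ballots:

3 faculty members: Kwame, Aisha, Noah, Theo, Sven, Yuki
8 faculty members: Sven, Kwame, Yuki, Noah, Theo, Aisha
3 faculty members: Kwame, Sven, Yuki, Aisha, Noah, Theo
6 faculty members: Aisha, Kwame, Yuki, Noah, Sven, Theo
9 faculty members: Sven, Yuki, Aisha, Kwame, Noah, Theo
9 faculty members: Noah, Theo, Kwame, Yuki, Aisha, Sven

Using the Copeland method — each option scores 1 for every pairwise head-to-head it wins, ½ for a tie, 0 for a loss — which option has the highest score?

Sven: beats Aisha, Yuki, Noah, and Theo; loses to Kwame → score 4.
Aisha: beats Noah and Theo; loses to Sven, Kwame, and Yuki → score 2.
Kwame: beats Sven, Aisha, Yuki, Noah, and Theo → score 5.
Yuki: beats Aisha, Noah, and Theo; loses to Sven and Kwame → score 3.
Noah: beats Theo; loses to Sven, Aisha, Kwame, and Yuki → score 1.
Theo: loses to Sven, Aisha, Kwame, Yuki, and Noah → score 0.
Kwame has the best pairwise record.

Kwame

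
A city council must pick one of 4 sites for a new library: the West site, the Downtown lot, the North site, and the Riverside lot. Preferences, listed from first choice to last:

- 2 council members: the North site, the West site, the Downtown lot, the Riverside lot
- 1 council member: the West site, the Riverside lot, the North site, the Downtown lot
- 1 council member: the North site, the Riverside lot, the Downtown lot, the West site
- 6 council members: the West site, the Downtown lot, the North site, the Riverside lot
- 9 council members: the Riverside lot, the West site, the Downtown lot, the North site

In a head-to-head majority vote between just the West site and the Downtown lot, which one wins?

Voters preferring the West site to the Downtown lot: 18; preferring the Downtown lot to the West site: 1.
the West site wins the head-to-head.

the West site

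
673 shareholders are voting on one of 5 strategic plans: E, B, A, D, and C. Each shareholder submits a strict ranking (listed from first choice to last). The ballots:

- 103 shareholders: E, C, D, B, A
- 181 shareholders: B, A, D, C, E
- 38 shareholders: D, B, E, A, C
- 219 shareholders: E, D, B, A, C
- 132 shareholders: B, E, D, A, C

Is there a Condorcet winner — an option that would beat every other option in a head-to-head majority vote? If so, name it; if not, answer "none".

Checking pairwise contests:
B beats E 351–322.
D beats B 360–313.
E beats A 492–181.
E beats D 454–219.
E beats C 492–181.
Every option loses at least one head-to-head, so there is no Condorcet winner.

none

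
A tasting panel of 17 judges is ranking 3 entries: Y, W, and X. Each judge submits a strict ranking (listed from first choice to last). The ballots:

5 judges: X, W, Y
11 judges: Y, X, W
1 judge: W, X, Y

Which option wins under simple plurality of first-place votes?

First-place votes: Y 11, W 1, X 5.
Y has the most first-place votes.

Y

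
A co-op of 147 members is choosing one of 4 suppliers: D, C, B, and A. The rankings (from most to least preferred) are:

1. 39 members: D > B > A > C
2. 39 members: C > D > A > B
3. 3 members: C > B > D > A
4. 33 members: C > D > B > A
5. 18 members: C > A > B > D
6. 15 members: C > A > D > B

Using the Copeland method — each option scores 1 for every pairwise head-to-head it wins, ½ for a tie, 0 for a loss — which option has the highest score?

C

D: beats B and A; loses to C → score 2.
C: beats D, B, and A → score 3.
B: beats A; loses to D and C → score 1.
A: loses to D, C, and B → score 0.
C has the best pairwise record.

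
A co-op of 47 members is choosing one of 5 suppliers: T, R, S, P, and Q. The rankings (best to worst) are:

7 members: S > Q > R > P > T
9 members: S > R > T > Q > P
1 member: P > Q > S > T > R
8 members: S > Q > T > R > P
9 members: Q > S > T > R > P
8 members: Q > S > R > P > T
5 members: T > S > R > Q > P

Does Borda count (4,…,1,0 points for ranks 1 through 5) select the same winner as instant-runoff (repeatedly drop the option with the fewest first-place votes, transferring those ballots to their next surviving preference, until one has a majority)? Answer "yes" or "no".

yes

Borda — scores: T 73, R 84, S 164, P 19, Q 130. Winner: S.
Instant-runoff — R1 T 5, R 0, S 24, P 1, Q 17 (S winner). Winner: S.
The two methods agree.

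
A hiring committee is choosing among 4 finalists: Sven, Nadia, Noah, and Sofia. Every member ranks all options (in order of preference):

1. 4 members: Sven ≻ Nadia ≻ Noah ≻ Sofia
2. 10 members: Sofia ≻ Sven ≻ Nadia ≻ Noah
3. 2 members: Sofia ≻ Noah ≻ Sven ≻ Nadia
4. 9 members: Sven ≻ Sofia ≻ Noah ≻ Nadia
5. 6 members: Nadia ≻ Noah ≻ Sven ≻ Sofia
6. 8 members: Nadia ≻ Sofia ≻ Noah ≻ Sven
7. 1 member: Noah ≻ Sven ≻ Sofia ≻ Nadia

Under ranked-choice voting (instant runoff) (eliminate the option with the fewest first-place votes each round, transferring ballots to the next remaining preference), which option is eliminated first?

Round 1: Sven 13, Nadia 14, Noah 1, Sofia 12. Eliminate Noah.

Noah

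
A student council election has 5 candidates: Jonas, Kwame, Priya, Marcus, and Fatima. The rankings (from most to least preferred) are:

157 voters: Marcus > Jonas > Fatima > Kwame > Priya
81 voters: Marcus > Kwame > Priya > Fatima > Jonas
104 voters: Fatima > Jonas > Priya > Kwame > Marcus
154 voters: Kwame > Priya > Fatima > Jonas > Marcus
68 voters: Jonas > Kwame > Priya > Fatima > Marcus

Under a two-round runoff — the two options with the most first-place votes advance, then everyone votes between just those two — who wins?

Round 1 first-place votes: Jonas 68, Kwame 154, Priya 0, Marcus 238, Fatima 104.
Marcus and Kwame advance.
Runoff: Marcus is preferred to Kwame by 238 voters; Kwame by 326.
Kwame wins the runoff.

Kwame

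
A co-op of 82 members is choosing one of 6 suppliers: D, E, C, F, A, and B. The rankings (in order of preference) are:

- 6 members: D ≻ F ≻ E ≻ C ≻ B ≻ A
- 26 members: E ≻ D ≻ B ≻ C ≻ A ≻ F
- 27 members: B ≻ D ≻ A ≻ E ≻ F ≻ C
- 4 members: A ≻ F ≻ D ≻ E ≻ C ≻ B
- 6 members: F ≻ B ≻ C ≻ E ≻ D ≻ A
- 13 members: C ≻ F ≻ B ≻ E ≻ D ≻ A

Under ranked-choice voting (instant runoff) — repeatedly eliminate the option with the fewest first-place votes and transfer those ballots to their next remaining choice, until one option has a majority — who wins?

Round 1: D 6, E 26, C 13, F 6, A 4, B 27. Eliminate A.
Round 2: D 6, E 26, C 13, F 10, B 27. Eliminate D.
Round 3: E 26, C 13, F 16, B 27. Eliminate C.
Round 4: E 26, F 29, B 27. Eliminate E.
Round 5: F 29, B 53. B has a majority.

B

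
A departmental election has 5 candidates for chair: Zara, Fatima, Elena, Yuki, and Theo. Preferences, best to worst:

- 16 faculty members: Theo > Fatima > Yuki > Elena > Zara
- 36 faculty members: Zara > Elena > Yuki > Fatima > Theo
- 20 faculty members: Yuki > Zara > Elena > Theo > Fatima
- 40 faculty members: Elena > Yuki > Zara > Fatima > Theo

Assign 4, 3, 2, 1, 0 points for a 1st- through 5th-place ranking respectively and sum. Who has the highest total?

Zara: 16·0 + 36·4 + 20·3 + 40·2 = 284
Fatima: 16·3 + 36·1 + 20·0 + 40·1 = 124
Elena: 16·1 + 36·3 + 20·2 + 40·4 = 324
Yuki: 16·2 + 36·2 + 20·4 + 40·3 = 304
Theo: 16·4 + 36·0 + 20·1 + 40·0 = 84
Elena has the highest Borda score (324).

Elena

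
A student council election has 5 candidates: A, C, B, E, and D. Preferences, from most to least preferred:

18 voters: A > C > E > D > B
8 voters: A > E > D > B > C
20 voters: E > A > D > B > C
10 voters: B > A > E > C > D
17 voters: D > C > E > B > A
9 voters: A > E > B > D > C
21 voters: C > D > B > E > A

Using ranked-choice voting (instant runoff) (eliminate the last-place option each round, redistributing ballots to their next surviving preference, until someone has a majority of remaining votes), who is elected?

A

Round 1: A 35, C 21, B 10, E 20, D 17. Eliminate B.
Round 2: A 45, C 21, E 20, D 17. Eliminate D.
Round 3: A 45, C 38, E 20. Eliminate E.
Round 4: A 65, C 38. A has a majority.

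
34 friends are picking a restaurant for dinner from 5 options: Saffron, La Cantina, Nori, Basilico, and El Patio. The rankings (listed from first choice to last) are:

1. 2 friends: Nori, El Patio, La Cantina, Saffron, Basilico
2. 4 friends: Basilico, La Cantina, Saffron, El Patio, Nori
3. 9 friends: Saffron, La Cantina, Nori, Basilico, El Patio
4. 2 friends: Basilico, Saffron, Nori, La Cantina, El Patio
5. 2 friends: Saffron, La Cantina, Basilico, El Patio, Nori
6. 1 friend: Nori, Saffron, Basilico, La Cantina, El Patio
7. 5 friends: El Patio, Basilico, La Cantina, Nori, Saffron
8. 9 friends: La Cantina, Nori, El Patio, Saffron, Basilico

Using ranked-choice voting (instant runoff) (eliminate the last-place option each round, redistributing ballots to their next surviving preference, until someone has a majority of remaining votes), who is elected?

La Cantina

Round 1: Saffron 11, La Cantina 9, Nori 3, Basilico 6, El Patio 5. Eliminate Nori.
Round 2: Saffron 12, La Cantina 9, Basilico 6, El Patio 7. Eliminate Basilico.
Round 3: Saffron 14, La Cantina 13, El Patio 7. Eliminate El Patio.
Round 4: Saffron 14, La Cantina 20. La Cantina has a majority.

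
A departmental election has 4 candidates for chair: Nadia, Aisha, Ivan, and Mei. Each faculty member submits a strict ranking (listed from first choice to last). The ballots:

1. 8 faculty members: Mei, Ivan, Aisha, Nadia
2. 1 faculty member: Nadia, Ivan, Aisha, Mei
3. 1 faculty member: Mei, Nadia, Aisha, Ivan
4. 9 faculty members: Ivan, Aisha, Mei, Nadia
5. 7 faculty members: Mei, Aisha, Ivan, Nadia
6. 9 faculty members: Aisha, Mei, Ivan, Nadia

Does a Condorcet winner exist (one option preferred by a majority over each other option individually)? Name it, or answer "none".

none

Checking pairwise contests:
Aisha beats Nadia 33–2.
Ivan beats Aisha 18–17.
Mei beats Ivan 25–10.
Aisha beats Mei 19–16.
Every option loses at least one head-to-head, so there is no Condorcet winner.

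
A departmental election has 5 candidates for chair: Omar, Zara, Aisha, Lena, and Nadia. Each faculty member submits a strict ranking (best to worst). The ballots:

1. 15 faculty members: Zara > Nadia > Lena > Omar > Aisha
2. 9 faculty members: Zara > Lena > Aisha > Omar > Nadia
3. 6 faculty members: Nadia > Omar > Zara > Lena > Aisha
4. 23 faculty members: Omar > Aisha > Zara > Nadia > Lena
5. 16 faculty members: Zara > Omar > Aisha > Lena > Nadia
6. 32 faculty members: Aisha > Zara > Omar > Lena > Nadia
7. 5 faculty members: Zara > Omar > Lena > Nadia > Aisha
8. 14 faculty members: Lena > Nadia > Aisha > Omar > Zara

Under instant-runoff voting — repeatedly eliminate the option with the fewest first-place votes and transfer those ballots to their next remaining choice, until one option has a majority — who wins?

Round 1: Omar 23, Zara 45, Aisha 32, Lena 14, Nadia 6. Eliminate Nadia.
Round 2: Omar 29, Zara 45, Aisha 32, Lena 14. Eliminate Lena.
Round 3: Omar 29, Zara 45, Aisha 46. Eliminate Omar.
Round 4: Zara 51, Aisha 69. Aisha has a majority.

Aisha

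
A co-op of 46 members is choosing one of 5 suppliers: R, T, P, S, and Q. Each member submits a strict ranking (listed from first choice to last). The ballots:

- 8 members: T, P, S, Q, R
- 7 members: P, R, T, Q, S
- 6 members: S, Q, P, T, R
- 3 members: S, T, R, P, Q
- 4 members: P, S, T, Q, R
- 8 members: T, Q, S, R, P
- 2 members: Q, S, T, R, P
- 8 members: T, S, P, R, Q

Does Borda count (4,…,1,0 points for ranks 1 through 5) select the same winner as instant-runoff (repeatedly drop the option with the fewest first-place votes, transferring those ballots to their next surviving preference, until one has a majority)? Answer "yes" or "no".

yes

Borda — scores: R 45, T 137, P 99, S 110, Q 69. Winner: T.
Instant-runoff — R1 R 0, T 24, P 11, S 9, Q 2 (T winner). Winner: T.
The two methods agree.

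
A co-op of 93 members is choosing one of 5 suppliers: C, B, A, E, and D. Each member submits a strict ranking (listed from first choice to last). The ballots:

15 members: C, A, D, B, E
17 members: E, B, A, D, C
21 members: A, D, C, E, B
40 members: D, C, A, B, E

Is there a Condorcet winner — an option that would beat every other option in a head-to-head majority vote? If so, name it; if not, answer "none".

Checking pairwise contests:
D beats C 78–15.
C beats B 76–17.
C beats A 55–38.
C beats E 76–17.
A beats D 53–40.
Every option loses at least one head-to-head, so there is no Condorcet winner.

none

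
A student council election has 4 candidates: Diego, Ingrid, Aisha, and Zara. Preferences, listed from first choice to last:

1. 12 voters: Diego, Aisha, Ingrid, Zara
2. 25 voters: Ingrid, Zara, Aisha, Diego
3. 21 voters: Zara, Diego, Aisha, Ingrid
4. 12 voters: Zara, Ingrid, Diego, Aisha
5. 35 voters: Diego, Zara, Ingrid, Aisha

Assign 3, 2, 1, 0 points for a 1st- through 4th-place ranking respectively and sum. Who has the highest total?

Zara

Diego: 12·3 + 25·0 + 21·2 + 12·1 + 35·3 = 195
Ingrid: 12·1 + 25·3 + 21·0 + 12·2 + 35·1 = 146
Aisha: 12·2 + 25·1 + 21·1 + 12·0 + 35·0 = 70
Zara: 12·0 + 25·2 + 21·3 + 12·3 + 35·2 = 219
Zara has the highest Borda score (219).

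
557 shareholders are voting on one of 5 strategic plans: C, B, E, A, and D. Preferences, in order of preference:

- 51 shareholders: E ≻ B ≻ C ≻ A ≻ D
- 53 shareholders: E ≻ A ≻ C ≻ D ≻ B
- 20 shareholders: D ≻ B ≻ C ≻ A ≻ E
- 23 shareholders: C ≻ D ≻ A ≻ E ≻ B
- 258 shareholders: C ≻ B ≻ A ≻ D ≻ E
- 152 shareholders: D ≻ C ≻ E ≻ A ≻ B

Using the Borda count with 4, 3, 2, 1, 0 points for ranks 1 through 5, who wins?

C

C: 51·2 + 53·2 + 20·2 + 23·4 + 258·4 + 152·3 = 1828
B: 51·3 + 53·0 + 20·3 + 23·0 + 258·3 + 152·0 = 987
E: 51·4 + 53·4 + 20·0 + 23·1 + 258·0 + 152·2 = 743
A: 51·1 + 53·3 + 20·1 + 23·2 + 258·2 + 152·1 = 944
D: 51·0 + 53·1 + 20·4 + 23·3 + 258·1 + 152·4 = 1068
C has the highest Borda score (1828).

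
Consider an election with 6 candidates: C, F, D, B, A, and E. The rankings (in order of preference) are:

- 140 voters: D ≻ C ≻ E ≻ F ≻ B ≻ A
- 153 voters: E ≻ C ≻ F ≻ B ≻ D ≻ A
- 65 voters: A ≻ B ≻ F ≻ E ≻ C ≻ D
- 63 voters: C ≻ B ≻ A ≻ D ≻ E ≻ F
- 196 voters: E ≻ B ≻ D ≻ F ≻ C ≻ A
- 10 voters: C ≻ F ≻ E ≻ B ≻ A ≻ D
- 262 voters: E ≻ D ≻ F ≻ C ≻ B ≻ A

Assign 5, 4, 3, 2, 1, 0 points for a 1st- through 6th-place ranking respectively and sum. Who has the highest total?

C: 140·4 + 153·4 + 65·1 + 63·5 + 196·1 + 10·5 + 262·2 = 2322
F: 140·2 + 153·3 + 65·3 + 63·0 + 196·2 + 10·4 + 262·3 = 2152
D: 140·5 + 153·1 + 65·0 + 63·2 + 196·3 + 10·0 + 262·4 = 2615
B: 140·1 + 153·2 + 65·4 + 63·4 + 196·4 + 10·2 + 262·1 = 2024
A: 140·0 + 153·0 + 65·5 + 63·3 + 196·0 + 10·1 + 262·0 = 524
E: 140·3 + 153·5 + 65·2 + 63·1 + 196·5 + 10·3 + 262·5 = 3698
E has the highest Borda score (3698).

E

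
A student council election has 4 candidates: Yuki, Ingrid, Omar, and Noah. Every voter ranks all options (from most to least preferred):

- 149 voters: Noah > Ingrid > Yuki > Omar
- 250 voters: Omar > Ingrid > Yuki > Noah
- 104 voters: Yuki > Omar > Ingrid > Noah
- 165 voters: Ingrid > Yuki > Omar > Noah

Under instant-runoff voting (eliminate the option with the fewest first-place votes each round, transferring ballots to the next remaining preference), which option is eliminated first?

Round 1: Yuki 104, Ingrid 165, Omar 250, Noah 149. Eliminate Yuki.

Yuki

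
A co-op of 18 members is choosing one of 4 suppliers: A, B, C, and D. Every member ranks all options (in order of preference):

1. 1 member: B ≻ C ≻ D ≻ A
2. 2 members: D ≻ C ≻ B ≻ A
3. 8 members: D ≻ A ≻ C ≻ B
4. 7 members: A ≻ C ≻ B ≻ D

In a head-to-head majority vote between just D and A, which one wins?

D

Voters preferring D to A: 11; preferring A to D: 7.
D wins the head-to-head.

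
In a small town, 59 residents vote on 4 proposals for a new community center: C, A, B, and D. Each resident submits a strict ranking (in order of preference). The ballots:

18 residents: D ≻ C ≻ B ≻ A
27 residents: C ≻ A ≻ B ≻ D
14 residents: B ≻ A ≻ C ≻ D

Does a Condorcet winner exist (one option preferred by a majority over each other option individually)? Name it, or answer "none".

C vs A: 45–14 for C.
C vs B: 45–14 for C.
C vs D: 41–18 for C.
C beats every other option head-to-head.

C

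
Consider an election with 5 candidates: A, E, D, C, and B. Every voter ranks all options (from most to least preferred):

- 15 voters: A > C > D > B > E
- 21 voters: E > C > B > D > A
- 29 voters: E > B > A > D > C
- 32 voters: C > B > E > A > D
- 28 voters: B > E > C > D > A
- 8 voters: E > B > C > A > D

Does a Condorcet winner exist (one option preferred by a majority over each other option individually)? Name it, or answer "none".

Checking pairwise contests:
E beats A 118–15.
B beats E 75–58.
A beats D 84–49.
E beats C 86–47.
C beats B 68–65.
Every option loses at least one head-to-head, so there is no Condorcet winner.

none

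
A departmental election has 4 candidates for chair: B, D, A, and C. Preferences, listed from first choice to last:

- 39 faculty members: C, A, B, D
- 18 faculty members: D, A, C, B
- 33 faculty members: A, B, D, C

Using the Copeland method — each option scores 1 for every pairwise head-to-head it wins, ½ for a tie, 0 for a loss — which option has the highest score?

A

B: beats D; loses to A and C → score 1.
D: beats C; loses to B and A → score 1.
A: beats B, D, and C → score 3.
C: beats B; loses to D and A → score 1.
A has the best pairwise record.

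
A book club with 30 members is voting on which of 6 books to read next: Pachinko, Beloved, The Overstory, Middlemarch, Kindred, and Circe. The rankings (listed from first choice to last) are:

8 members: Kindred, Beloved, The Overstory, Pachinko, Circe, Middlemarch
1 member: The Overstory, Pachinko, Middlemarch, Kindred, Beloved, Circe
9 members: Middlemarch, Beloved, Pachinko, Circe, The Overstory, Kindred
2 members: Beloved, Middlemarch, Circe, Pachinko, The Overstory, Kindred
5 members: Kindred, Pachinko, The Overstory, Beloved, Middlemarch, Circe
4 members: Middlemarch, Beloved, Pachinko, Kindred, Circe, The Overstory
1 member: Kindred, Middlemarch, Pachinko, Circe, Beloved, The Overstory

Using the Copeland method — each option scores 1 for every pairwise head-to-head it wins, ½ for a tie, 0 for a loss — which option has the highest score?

Pachinko: beats The Overstory, Kindred, and Circe; loses to Beloved and Middlemarch → score 3.
Beloved: beats Pachinko, The Overstory, and Circe; ties Middlemarch and Kindred → score 4.
The Overstory: loses to Pachinko, Beloved, Middlemarch, Kindred, and Circe → score 0.
Middlemarch: beats Pachinko, The Overstory, Kindred, and Circe; ties Beloved → score 4.5.
Kindred: beats The Overstory and Circe; ties Beloved; loses to Pachinko and Middlemarch → score 2.5.
Circe: beats The Overstory; loses to Pachinko, Beloved, Middlemarch, and Kindred → score 1.
Middlemarch has the best pairwise record.

Middlemarch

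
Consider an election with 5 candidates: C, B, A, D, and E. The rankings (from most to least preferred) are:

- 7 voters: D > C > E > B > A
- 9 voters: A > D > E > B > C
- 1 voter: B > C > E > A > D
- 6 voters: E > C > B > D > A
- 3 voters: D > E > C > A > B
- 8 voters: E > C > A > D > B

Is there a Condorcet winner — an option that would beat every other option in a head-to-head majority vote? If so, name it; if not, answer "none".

Checking pairwise contests:
D beats C 19–15.
C beats B 24–10.
C beats A 25–9.
A beats D 18–16.
D beats E 19–15.
Every option loses at least one head-to-head, so there is no Condorcet winner.

none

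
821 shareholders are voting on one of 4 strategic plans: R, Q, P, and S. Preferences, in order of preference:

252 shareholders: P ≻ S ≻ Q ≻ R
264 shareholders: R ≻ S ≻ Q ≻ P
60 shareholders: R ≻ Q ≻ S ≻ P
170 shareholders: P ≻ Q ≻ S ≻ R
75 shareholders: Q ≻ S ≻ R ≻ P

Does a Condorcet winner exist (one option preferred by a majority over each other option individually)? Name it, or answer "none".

P

P vs R: 422–399 for P.
P vs Q: 422–399 for P.
P vs S: 422–399 for P.
P beats every other option head-to-head.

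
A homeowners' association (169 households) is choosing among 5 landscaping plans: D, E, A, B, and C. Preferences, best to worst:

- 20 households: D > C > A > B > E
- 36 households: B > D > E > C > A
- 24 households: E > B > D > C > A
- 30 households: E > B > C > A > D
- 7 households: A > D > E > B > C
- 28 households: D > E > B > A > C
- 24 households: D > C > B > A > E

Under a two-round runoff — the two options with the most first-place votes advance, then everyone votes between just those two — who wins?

D

Round 1 first-place votes: D 72, E 54, A 7, B 36, C 0.
D and E advance.
Runoff: D is preferred to E by 115 voters; E by 54.
D wins the runoff.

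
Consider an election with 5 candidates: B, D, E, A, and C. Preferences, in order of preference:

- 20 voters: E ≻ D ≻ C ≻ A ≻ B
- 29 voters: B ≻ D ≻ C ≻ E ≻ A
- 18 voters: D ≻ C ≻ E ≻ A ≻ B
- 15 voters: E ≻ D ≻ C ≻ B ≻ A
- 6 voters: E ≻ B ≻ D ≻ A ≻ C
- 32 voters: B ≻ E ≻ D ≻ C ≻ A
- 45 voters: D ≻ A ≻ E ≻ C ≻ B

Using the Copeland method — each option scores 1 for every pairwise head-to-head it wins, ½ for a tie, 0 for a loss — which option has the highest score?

D

B: loses to D, E, A, and C → score 0.
D: beats B, E, A, and C → score 4.
E: beats B, A, and C; loses to D → score 3.
A: beats B; loses to D, E, and C → score 1.
C: beats B and A; loses to D and E → score 2.
D has the best pairwise record.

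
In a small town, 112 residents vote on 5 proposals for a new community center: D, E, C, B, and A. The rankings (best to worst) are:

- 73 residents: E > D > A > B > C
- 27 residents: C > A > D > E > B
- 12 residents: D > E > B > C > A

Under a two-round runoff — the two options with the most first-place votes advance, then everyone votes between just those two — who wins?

Round 1 first-place votes: D 12, E 73, C 27, B 0, A 0.
E and C advance.
Runoff: E is preferred to C by 85 voters; C by 27.
E wins the runoff.

E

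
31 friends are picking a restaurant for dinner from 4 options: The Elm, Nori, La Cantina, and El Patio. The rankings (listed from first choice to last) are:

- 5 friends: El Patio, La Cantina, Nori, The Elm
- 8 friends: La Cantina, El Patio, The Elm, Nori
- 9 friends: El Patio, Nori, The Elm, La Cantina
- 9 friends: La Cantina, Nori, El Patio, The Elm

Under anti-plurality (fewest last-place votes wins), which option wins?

Last-place votes: The Elm 14, Nori 8, La Cantina 9, El Patio 0.
El Patio is ranked last by the fewest voters, so El Patio wins.

El Patio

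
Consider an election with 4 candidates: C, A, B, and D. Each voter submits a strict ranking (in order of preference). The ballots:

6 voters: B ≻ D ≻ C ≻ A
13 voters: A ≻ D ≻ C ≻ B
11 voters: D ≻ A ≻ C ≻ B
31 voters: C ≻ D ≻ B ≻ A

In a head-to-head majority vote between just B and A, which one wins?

B

Voters preferring B to A: 37; preferring A to B: 24.
B wins the head-to-head.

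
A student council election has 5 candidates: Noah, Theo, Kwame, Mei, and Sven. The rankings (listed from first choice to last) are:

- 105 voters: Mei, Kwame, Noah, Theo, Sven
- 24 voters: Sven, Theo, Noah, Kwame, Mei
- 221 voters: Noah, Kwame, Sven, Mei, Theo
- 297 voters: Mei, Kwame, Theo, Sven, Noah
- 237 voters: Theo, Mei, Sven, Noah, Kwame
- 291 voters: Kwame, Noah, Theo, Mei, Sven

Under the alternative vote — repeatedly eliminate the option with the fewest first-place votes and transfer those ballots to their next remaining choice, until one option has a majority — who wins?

Round 1: Noah 221, Theo 237, Kwame 291, Mei 402, Sven 24. Eliminate Sven.
Round 2: Noah 221, Theo 261, Kwame 291, Mei 402. Eliminate Noah.
Round 3: Theo 261, Kwame 512, Mei 402. Eliminate Theo.
Round 4: Kwame 536, Mei 639. Mei has a majority.

Mei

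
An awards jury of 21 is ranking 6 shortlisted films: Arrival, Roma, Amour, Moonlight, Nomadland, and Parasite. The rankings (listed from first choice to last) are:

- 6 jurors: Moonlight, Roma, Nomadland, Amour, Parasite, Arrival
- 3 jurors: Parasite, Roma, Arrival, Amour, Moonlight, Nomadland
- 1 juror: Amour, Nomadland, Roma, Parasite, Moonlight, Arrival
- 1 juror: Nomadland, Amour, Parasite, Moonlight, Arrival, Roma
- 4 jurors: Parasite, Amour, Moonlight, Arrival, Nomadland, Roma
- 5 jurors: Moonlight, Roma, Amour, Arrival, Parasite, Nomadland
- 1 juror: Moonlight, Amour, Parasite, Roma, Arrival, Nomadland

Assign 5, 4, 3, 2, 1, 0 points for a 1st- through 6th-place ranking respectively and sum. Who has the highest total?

Arrival: 6·0 + 3·3 + 1·0 + 1·1 + 4·2 + 5·2 + 1·1 = 29
Roma: 6·4 + 3·4 + 1·3 + 1·0 + 4·0 + 5·4 + 1·2 = 61
Amour: 6·2 + 3·2 + 1·5 + 1·4 + 4·4 + 5·3 + 1·4 = 62
Moonlight: 6·5 + 3·1 + 1·1 + 1·2 + 4·3 + 5·5 + 1·5 = 78
Nomadland: 6·3 + 3·0 + 1·4 + 1·5 + 4·1 + 5·0 + 1·0 = 31
Parasite: 6·1 + 3·5 + 1·2 + 1·3 + 4·5 + 5·1 + 1·3 = 54
Moonlight has the highest Borda score (78).

Moonlight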